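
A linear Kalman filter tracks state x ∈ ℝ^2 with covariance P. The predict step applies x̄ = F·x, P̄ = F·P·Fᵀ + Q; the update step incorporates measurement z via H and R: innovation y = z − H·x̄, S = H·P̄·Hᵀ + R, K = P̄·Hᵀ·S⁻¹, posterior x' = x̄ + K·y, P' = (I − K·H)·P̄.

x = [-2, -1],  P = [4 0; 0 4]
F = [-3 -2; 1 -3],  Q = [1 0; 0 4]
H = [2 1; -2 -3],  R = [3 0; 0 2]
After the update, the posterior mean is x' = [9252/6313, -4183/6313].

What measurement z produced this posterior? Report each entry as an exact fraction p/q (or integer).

z = [2, -1]

x̄ = F·x = [8, 1]
P̄ = F·P·Fᵀ + Q = [53 12; 12 44]
S = H·P̄·Hᵀ + R = [307 -440; -440 754]
K = P̄·Hᵀ·S⁻¹ = [13246/18939 4163/18939; -8684/18939 -8986/18939]
x' − x̄ = [-41252/6313, -10496/6313] = K·y
y = (KᵀK)⁻¹·Kᵀ·(x' − x̄) = [-15, 18]
z = y + H·x̄ = [-15, 18] + [17, -19] = [2, -1]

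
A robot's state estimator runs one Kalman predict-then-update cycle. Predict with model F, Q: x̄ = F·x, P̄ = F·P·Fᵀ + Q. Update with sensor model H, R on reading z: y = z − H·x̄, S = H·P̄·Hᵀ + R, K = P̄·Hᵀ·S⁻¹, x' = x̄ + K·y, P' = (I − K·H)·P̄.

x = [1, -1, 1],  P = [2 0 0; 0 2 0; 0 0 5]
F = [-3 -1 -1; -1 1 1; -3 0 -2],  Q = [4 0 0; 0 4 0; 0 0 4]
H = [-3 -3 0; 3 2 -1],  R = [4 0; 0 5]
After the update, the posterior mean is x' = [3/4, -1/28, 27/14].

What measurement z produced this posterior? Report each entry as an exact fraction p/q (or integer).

z = [-3, -1]

x̄ = F·x = [-3, -1, -5]
P̄ = F·P·Fᵀ + Q = [29 -1 28; -1 13 -4; 28 -4 42]
S = H·P̄·Hᵀ + R = [364 -252; -252 196]
K = P̄·Hᵀ·S⁻¹ = [-15/56 -3/56; -9/280 27/280; -99/140 -103/140]
x' − x̄ = [15/4, 27/28, 97/14] = K·y
y = (KᵀK)⁻¹·Kᵀ·(x' − x̄) = [-15, 5]
z = y + H·x̄ = [-15, 5] + [12, -6] = [-3, -1]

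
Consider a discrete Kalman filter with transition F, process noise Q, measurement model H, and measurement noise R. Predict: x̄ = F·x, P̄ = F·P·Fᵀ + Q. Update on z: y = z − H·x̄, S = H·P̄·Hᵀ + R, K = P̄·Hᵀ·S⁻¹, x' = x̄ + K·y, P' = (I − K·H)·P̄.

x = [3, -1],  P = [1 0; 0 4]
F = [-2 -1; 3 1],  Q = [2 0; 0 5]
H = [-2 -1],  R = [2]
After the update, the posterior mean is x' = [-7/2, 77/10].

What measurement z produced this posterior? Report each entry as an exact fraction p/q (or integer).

z = [-1]

x̄ = F·x = [-5, 8]
P̄ = F·P·Fᵀ + Q = [10 -10; -10 18]
S = H·P̄·Hᵀ + R = [20]
K = P̄·Hᵀ·S⁻¹ = [-1/2; 1/10]
x' − x̄ = [3/2, -3/10] = K·y
y = (KᵀK)⁻¹·Kᵀ·(x' − x̄) = [-3]
z = y + H·x̄ = [-3] + [2] = [-1]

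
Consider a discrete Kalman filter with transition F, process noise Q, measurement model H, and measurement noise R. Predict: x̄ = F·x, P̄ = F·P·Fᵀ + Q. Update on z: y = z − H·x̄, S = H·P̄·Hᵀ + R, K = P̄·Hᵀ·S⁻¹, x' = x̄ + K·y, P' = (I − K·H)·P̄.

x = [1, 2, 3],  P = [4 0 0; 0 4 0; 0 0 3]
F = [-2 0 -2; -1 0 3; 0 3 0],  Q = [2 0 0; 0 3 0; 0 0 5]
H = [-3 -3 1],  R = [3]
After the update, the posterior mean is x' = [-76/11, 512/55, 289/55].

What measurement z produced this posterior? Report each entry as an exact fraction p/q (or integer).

x̄ = F·x = [-8, 8, 6]
P̄ = F·P·Fᵀ + Q = [30 -10 0; -10 34 0; 0 0 41]
S = H·P̄·Hᵀ + R = [440]
K = P̄·Hᵀ·S⁻¹ = [-3/22; -9/55; 41/440]
x' − x̄ = [12/11, 72/55, -41/55] = K·y
y = (KᵀK)⁻¹·Kᵀ·(x' − x̄) = [-8]
z = y + H·x̄ = [-8] + [6] = [-2]

z = [-2]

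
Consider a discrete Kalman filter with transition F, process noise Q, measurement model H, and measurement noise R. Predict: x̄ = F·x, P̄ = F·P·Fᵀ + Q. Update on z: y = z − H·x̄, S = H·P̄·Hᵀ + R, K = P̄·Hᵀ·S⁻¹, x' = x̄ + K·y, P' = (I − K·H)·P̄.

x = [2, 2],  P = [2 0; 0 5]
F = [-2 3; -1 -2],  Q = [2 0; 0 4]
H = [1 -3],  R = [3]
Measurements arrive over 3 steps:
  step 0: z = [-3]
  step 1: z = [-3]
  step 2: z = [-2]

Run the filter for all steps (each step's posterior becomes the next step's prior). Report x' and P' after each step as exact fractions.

step 0: x̄ = F·x = [2, -6]
step 0: P̄ = F·P·Fᵀ + Q = [55 -26; -26 26]
step 0: y = z − H·x̄ = [-23]
step 0: S = H·P̄·Hᵀ + R = [448]
step 0: K = P̄·Hᵀ·S⁻¹ = [19/64; -13/56]
step 0: x' = x̄ + K·y = [-309/64, -37/56]
step 0: P' = (I − K·H)·P̄ = [993/64 39/8; 39/8 13/7]
step 1: x̄ = F·x = [1719/224, 2755/448]
step 1: P̄ = F·P·Fᵀ + Q = [2495/112 5547/224; 5547/224 20807/448]
step 1: y = z − H·x̄ = [3483/448]
step 1: S = H·P̄·Hᵀ + R = [132023/448]
step 1: K = P̄·Hᵀ·S⁻¹ = [-23302/132023; -51327/132023]
step 1: x' = x̄ + K·y = [831996/132023, 412838/132023]
step 1: P' = (I − K·H)·P̄ = [1729032/132023 599646/132023; 599646/132023 251209/132023]
step 2: x̄ = F·x = [-425478/132023, -1657672/132023]
step 2: P̄ = F·P·Fᵀ + Q = [2245303/132023 2550456/132023; 2550456/132023 5660544/132023]
step 2: y = z − H·x̄ = [-4811584/132023]
step 2: S = H·P̄·Hᵀ + R = [38283532/132023]
step 2: K = P̄·Hᵀ·S⁻¹ = [-772295/5469076; -3607794/9570883]
step 2: x' = x̄ + K·y = [2630206/1367269, 11314840/9570883]
step 2: P' = (I − K·H)·P̄ = [61388211/5469076 5308758/1367269; 5308758/1367269 15994896/9570883]

step 0: x' = [-309/64, -37/56], P' = [993/64 39/8; 39/8 13/7]
step 1: x' = [831996/132023, 412838/132023], P' = [1729032/132023 599646/132023; 599646/132023 251209/132023]
step 2: x' = [2630206/1367269, 11314840/9570883], P' = [61388211/5469076 5308758/1367269; 5308758/1367269 15994896/9570883]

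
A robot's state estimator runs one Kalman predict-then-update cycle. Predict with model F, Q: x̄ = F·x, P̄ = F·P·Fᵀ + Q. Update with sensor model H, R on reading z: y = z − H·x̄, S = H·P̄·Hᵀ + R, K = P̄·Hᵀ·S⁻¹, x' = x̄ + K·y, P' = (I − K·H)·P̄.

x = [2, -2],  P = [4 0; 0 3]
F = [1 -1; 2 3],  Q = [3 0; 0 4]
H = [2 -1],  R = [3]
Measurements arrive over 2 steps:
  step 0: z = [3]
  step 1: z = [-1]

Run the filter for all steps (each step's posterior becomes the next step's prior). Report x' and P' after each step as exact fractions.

step 0: x' = [229/94, 155/94], P' = [499/94 935/94; 935/94 2017/94]
step 1: x' = [84382/52211, 223018/52211], P' = [135778/52211 253634/52211; 253634/52211 627211/52211]

step 0: x̄ = F·x = [4, -2]
step 0: P̄ = F·P·Fᵀ + Q = [10 -1; -1 47]
step 0: y = z − H·x̄ = [-7]
step 0: S = H·P̄·Hᵀ + R = [94]
step 0: K = P̄·Hᵀ·S⁻¹ = [21/94; -49/94]
step 0: x' = x̄ + K·y = [229/94, 155/94]
step 0: P' = (I − K·H)·P̄ = [499/94 935/94; 935/94 2017/94]
step 1: x̄ = F·x = [37/47, 923/94]
step 1: P̄ = F·P·Fᵀ + Q = [464/47 -2059/47; -2059/47 31745/94]
step 1: y = z − H·x̄ = [681/94]
step 1: S = H·P̄·Hᵀ + R = [52211/94]
step 1: K = P̄·Hᵀ·S⁻¹ = [5974/52211; -39981/52211]
step 1: x' = x̄ + K·y = [84382/52211, 223018/52211]
step 1: P' = (I − K·H)·P̄ = [135778/52211 253634/52211; 253634/52211 627211/52211]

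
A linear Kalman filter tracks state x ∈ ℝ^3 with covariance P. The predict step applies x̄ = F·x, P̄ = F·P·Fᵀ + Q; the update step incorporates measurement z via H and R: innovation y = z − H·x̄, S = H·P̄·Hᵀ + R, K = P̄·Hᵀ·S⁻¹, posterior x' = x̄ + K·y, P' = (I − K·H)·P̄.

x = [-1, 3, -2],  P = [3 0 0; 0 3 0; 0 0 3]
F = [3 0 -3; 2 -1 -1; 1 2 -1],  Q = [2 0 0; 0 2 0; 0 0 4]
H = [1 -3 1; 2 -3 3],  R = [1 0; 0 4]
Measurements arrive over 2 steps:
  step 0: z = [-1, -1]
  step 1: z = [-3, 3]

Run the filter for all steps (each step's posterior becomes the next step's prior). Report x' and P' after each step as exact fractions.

step 0: x̄ = F·x = [3, -3, 7]
step 0: P̄ = F·P·Fᵀ + Q = [56 27 18; 27 20 3; 18 3 22]
step 0: y = z − H·x̄ = [-20, -37]
step 0: S = H·P̄·Hᵀ + R = [115 169; 169 444]
step 0: K = P̄·Hᵀ·S⁻¹ = [-17473/22499 10958/22499; -13827/22499 5415/22499; -1953/22499 5456/22499]
step 0: x' = x̄ + K·y = [11511/22499, 8688/22499, -5319/22499]
step 0: P' = (I − K·H)·P̄ = [206203/22499 50409/22499 -72449/22499; 50409/22499 18925/22499 -7461/22499; -72449/22499 -7461/22499 48113/22499]
step 1: x̄ = F·x = [50490/22499, 19653/22499, 34206/22499]
step 1: P̄ = F·P·Fᵀ + Q = [3637924/22499 1859988/22499 1544862/22499; 1859988/22499 1010086/22499 798704/22499; 1544862/22499 798704/22499 796390/22499]
step 1: y = z − H·x̄ = [-93234/22499, -77142/22499]
step 1: S = H·P̄·Hᵀ + R = [685159/22499 155762/22499; 155762/22499 12741792/22499]
step 1: K = P̄·Hᵀ·S⁻¹ = [-67189721/96736429 5145543/10182782; -57947817/96736429 2540651/10182782; -13102749/96736429 2480509/10182782]
step 1: x' = x̄ + K·y = [327911583/96736429, 241875384/96736429, 120572001/96736429]
step 1: P' = (I − K·H)·P̄ = [701510937/96736429 183101789/96736429 -219395291/96736429; 183101789/96736429 75581663/96736429 -14304617/96736429; -219395291/96736429 -14304617/96736429 163378691/96736429]

step 0: x' = [11511/22499, 8688/22499, -5319/22499], P' = [206203/22499 50409/22499 -72449/22499; 50409/22499 18925/22499 -7461/22499; -72449/22499 -7461/22499 48113/22499]
step 1: x' = [327911583/96736429, 241875384/96736429, 120572001/96736429], P' = [701510937/96736429 183101789/96736429 -219395291/96736429; 183101789/96736429 75581663/96736429 -14304617/96736429; -219395291/96736429 -14304617/96736429 163378691/96736429]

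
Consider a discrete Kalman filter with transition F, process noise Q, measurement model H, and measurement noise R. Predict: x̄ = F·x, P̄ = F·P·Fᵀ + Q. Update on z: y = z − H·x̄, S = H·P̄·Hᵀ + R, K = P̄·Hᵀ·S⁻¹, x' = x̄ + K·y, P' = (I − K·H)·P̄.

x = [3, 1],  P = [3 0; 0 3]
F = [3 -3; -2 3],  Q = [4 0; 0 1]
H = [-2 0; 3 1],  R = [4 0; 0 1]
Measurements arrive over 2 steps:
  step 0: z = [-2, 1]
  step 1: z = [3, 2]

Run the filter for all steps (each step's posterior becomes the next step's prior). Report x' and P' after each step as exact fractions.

step 0: x̄ = F·x = [6, -3]
step 0: P̄ = F·P·Fᵀ + Q = [58 -45; -45 40]
step 0: y = z − H·x̄ = [10, -14]
step 0: S = H·P̄·Hᵀ + R = [236 -258; -258 293]
step 0: K = P̄·Hᵀ·S⁻¹ = [-353/1292 129/646; 465/646 100/323]
step 0: x' = x̄ + K·y = [305/646, -44/323]
step 0: P' = (I − K·H)·P̄ = [353/646 -465/323; -465/323 1495/323]
step 1: x̄ = F·x = [1179/646, -23/17]
step 1: P̄ = F·P·Fᵀ + Q = [49411/646 -1131/17; -1131/17 1056/17]
step 1: y = z − H·x̄ = [2148/323, -1371/646]
step 1: S = H·P̄·Hᵀ + R = [100114/323 -105255/323; -105255/323 227605/646]
step 1: K = P̄·Hᵀ·S⁻¹ = [-51881/194804 21051/97402; 33648/48701 60594/243505]
step 1: x' = x̄ + K·y = [-78837/194804, 660776/243505]
step 1: P' = (I − K·H)·P̄ = [51881/97402 -67296/48701; -67296/48701 1070034/243505]

step 0: x' = [305/646, -44/323], P' = [353/646 -465/323; -465/323 1495/323]
step 1: x' = [-78837/194804, 660776/243505], P' = [51881/97402 -67296/48701; -67296/48701 1070034/243505]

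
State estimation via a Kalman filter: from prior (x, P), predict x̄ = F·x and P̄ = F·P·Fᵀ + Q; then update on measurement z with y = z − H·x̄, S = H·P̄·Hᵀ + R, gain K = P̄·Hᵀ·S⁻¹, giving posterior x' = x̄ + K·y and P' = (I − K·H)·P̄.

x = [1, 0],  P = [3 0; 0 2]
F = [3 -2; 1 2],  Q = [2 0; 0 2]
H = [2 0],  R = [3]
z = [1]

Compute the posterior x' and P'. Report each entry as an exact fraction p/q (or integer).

x̄ = F·x = [3, 1]
P̄ = F·P·Fᵀ + Q = [37 1; 1 13]
y = z − H·x̄ = [-5]
S = H·P̄·Hᵀ + R = [151]
K = P̄·Hᵀ·S⁻¹ = [74/151; 2/151]
x' = x̄ + K·y = [83/151, 141/151]
P' = (I − K·H)·P̄ = [111/151 3/151; 3/151 1959/151]

x' = [83/151, 141/151]
P' = [111/151 3/151; 3/151 1959/151]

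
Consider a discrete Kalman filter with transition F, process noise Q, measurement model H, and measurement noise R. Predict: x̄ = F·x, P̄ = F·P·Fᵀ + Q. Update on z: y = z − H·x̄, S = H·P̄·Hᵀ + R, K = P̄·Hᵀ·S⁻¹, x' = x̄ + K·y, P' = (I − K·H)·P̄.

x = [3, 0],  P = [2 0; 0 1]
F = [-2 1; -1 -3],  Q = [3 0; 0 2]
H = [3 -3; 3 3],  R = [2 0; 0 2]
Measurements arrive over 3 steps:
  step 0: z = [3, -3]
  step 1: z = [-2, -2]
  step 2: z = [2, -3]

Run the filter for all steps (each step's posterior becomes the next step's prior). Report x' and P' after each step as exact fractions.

step 0: x̄ = F·x = [-6, -3]
step 0: P̄ = F·P·Fᵀ + Q = [12 1; 1 13]
step 0: y = z − H·x̄ = [12, 24]
step 0: S = H·P̄·Hᵀ + R = [209 -9; -9 245]
step 0: K = P̄·Hᵀ·S⁻¹ = [2109/12781 2112/12781; -4221/25562 4227/25562]
step 0: x' = x̄ + K·y = [-690/12781, -12945/12781]
step 0: P' = (I − K·H)·P̄ = [1407/12781 1/12781; 1/12781 1408/12781]
step 1: x̄ = F·x = [-11565/12781, 39525/12781]
step 1: P̄ = F·P·Fᵀ + Q = [45375/12781 -1405/12781; -1405/12781 39647/12781]
step 1: y = z − H·x̄ = [127708/12781, -109442/12781]
step 1: S = H·P̄·Hᵀ + R = [816050/12781 51552/12781; 51552/12781 765470/12781]
step 1: K = P̄·Hᵀ·S⁻¹ = [1968270/12166579 1964055/12166579; -1959678/12166579 1955463/12166579]
step 1: x' = x̄ + K·y = [-8159985/12166579, 1299405/12166579]
step 1: P' = (I − K·H)·P̄ = [1310775/12166579 -1405/12166579; -1405/12166579 1305047/12166579]
step 2: x̄ = F·x = [17619375/12166579, 4261770/12166579]
step 2: P̄ = F·P·Fᵀ + Q = [43053504/12166579 -1300616/12166579; -1300616/12166579 37380926/12166579]
step 2: y = z − H·x̄ = [-15739657/12166579, -102143172/12166579]
step 2: S = H·P̄·Hᵀ + R = [771654116/12166579 51053202/12166579; 51053202/12166579 724831940/12166579]
step 2: K = P̄·Hᵀ·S⁻¹ = [1850417292/11439393121 1846515444/11439393121; -1841908425/11439393121 1838006577/11439393121]
step 2: x' = x̄ + K·y = [-1329783903/11439393121, -9040894131/11439393121]
step 2: P' = (I − K·H)·P̄ = [1232310912/11439393121 -1300616/11439393121; -1300616/11439393121 1226638334/11439393121]

step 0: x' = [-690/12781, -12945/12781], P' = [1407/12781 1/12781; 1/12781 1408/12781]
step 1: x' = [-8159985/12166579, 1299405/12166579], P' = [1310775/12166579 -1405/12166579; -1405/12166579 1305047/12166579]
step 2: x' = [-1329783903/11439393121, -9040894131/11439393121], P' = [1232310912/11439393121 -1300616/11439393121; -1300616/11439393121 1226638334/11439393121]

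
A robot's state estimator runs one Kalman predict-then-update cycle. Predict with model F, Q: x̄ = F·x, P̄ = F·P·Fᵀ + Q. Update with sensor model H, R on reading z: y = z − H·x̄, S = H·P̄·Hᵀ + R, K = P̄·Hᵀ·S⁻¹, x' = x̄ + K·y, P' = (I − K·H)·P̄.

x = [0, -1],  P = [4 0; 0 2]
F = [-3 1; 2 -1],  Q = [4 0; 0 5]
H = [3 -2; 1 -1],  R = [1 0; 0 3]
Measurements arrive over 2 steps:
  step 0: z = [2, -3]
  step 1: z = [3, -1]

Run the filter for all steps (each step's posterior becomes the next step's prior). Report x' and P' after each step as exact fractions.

step 0: x' = [881/689, 3101/2756], P' = [974/689 1358/689; 1358/689 8189/2756]
step 1: x' = [545586/553019, 86573/553019], P' = [796115/553019 1109405/553019; 1109405/553019 3336775/1106038]

step 0: x̄ = F·x = [-1, 1]
step 0: P̄ = F·P·Fᵀ + Q = [42 -26; -26 23]
step 0: y = z − H·x̄ = [7, -1]
step 0: S = H·P̄·Hᵀ + R = [783 302; 302 120]
step 0: K = P̄·Hᵀ·S⁻¹ = [206/689 -128/689; -41/1378 -919/2756]
step 0: x' = x̄ + K·y = [881/689, 3101/2756]
step 0: P' = (I − K·H)·P̄ = [974/689 1358/689; 1358/689 8189/2756]
step 1: x̄ = F·x = [-7471/2756, 3947/2756]
step 1: P̄ = F·P·Fᵀ + Q = [21685/2756 -4405/2756; -4405/2756 15825/2756]
step 1: y = z − H·x̄ = [38575/2756, 4331/1378]
step 1: S = H·P̄·Hᵀ + R = [314081/2756 59365/1378; 59365/1378 13647/689]
step 1: K = P̄·Hᵀ·S⁻¹ = [169535/553019 -104430/553019; -8560/553019 -372655/1106038]
step 1: x' = x̄ + K·y = [545586/553019, 86573/553019]
step 1: P' = (I − K·H)·P̄ = [796115/553019 1109405/553019; 1109405/553019 3336775/1106038]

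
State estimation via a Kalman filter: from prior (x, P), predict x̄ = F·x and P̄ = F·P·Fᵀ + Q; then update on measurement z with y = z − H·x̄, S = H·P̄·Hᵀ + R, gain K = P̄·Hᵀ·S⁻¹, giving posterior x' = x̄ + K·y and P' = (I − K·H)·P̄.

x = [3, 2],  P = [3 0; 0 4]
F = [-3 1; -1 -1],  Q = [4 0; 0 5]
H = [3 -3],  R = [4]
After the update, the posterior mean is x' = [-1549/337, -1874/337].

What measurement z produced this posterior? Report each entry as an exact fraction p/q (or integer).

x̄ = F·x = [-7, -5]
P̄ = F·P·Fᵀ + Q = [35 5; 5 12]
S = H·P̄·Hᵀ + R = [337]
K = P̄·Hᵀ·S⁻¹ = [90/337; -21/337]
x' − x̄ = [810/337, -189/337] = K·y
y = (KᵀK)⁻¹·Kᵀ·(x' − x̄) = [9]
z = y + H·x̄ = [9] + [-6] = [3]

z = [3]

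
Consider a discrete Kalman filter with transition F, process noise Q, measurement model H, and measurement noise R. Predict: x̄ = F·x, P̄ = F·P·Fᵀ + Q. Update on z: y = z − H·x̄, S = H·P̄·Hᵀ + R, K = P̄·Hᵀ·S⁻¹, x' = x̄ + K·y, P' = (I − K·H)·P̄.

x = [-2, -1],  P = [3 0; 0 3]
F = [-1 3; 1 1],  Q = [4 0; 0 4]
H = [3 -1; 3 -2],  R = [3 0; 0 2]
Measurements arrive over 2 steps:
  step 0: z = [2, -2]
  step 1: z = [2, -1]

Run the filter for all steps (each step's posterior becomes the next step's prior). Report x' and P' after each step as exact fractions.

step 0: x' = [1559/2062, 3421/2062], P' = [1115/1031 1833/1031; 1833/1031 3435/1031]
step 1: x' = [1344662/980467, 2338138/980467], P' = [1060956/980467 1727976/980467; 1727976/980467 3204660/980467]

step 0: x̄ = F·x = [-1, -3]
step 0: P̄ = F·P·Fᵀ + Q = [34 6; 6 10]
step 0: y = z − H·x̄ = [2, -5]
step 0: S = H·P̄·Hᵀ + R = [283 272; 272 276]
step 0: K = P̄·Hᵀ·S⁻¹ = [504/1031 -321/2062; 688/1031 -1371/2062]
step 0: x' = x̄ + K·y = [1559/2062, 3421/2062]
step 0: P' = (I − K·H)·P̄ = [1115/1031 1833/1031; 1833/1031 3435/1031]
step 1: x̄ = F·x = [4352/1031, 2490/1031]
step 1: P̄ = F·P·Fᵀ + Q = [25156/1031 12856/1031; 12856/1031 12340/1031]
step 1: y = z − H·x̄ = [-8504/1031, -9107/1031]
step 1: S = H·P̄·Hᵀ + R = [164701/1031 135380/1031; 135380/1031 123554/1031]
step 1: K = P̄·Hᵀ·S⁻¹ = [484964/980467 -136542/980467; 659756/980467 -612696/980467]
step 1: x' = x̄ + K·y = [1344662/980467, 2338138/980467]
step 1: P' = (I − K·H)·P̄ = [1060956/980467 1727976/980467; 1727976/980467 3204660/980467]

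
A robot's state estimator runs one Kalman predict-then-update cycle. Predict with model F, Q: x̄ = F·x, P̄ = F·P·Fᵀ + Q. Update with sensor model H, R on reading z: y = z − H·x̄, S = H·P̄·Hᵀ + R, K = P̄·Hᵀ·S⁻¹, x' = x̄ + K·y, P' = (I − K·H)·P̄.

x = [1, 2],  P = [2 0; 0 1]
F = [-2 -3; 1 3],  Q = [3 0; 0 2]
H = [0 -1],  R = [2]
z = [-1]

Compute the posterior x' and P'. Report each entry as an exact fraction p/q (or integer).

x' = [-14/5, 9/5]
P' = [131/15 -26/15; -26/15 26/15]

x̄ = F·x = [-8, 7]
P̄ = F·P·Fᵀ + Q = [20 -13; -13 13]
y = z − H·x̄ = [6]
S = H·P̄·Hᵀ + R = [15]
K = P̄·Hᵀ·S⁻¹ = [13/15; -13/15]
x' = x̄ + K·y = [-14/5, 9/5]
P' = (I − K·H)·P̄ = [131/15 -26/15; -26/15 26/15]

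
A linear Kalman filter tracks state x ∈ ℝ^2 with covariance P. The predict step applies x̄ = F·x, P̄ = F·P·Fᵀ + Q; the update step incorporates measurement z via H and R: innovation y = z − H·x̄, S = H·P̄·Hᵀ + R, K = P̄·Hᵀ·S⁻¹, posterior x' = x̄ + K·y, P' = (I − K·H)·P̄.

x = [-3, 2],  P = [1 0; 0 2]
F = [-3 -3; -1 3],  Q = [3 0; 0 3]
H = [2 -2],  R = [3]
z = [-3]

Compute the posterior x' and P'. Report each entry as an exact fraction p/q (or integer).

x̄ = F·x = [3, 9]
P̄ = F·P·Fᵀ + Q = [30 -15; -15 22]
y = z − H·x̄ = [9]
S = H·P̄·Hᵀ + R = [331]
K = P̄·Hᵀ·S⁻¹ = [90/331; -74/331]
x' = x̄ + K·y = [1803/331, 2313/331]
P' = (I − K·H)·P̄ = [1830/331 1695/331; 1695/331 1806/331]

x' = [1803/331, 2313/331]
P' = [1830/331 1695/331; 1695/331 1806/331]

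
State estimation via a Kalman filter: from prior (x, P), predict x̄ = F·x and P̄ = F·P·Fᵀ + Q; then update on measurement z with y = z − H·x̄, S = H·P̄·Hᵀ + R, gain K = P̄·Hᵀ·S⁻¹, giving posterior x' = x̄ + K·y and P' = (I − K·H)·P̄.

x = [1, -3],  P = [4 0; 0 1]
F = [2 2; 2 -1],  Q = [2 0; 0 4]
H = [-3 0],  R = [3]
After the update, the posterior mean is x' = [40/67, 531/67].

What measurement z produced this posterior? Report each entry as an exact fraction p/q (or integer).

z = [-2]

x̄ = F·x = [-4, 5]
P̄ = F·P·Fᵀ + Q = [22 14; 14 21]
S = H·P̄·Hᵀ + R = [201]
K = P̄·Hᵀ·S⁻¹ = [-22/67; -14/67]
x' − x̄ = [308/67, 196/67] = K·y
y = (KᵀK)⁻¹·Kᵀ·(x' − x̄) = [-14]
z = y + H·x̄ = [-14] + [12] = [-2]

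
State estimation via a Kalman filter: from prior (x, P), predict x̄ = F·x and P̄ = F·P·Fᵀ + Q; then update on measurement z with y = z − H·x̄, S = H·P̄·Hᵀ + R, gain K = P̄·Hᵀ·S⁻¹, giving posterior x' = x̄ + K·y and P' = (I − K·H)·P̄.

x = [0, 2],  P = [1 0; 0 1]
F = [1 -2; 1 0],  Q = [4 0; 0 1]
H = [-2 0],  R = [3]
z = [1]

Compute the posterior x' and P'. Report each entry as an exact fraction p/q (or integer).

x' = [-10/13, 14/39]
P' = [9/13 1/13; 1/13 74/39]

x̄ = F·x = [-4, 0]
P̄ = F·P·Fᵀ + Q = [9 1; 1 2]
y = z − H·x̄ = [-7]
S = H·P̄·Hᵀ + R = [39]
K = P̄·Hᵀ·S⁻¹ = [-6/13; -2/39]
x' = x̄ + K·y = [-10/13, 14/39]
P' = (I − K·H)·P̄ = [9/13 1/13; 1/13 74/39]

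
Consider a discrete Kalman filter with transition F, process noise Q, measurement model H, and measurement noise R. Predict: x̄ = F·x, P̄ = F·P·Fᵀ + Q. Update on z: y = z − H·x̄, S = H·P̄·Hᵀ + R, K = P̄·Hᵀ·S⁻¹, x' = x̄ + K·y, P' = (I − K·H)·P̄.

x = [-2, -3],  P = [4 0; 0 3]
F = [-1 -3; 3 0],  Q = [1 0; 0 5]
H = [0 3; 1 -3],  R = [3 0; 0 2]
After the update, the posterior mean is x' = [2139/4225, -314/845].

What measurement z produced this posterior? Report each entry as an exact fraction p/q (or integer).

z = [-2, 1]

x̄ = F·x = [11, -6]
P̄ = F·P·Fᵀ + Q = [32 -12; -12 41]
S = H·P̄·Hᵀ + R = [372 -405; -405 475]
K = P̄·Hᵀ·S⁻¹ = [696/845 3572/4225; 50/169 -27/845]
x' − x̄ = [-44336/4225, 4756/845] = K·y
y = (KᵀK)⁻¹·Kᵀ·(x' − x̄) = [16, -28]
z = y + H·x̄ = [16, -28] + [-18, 29] = [-2, 1]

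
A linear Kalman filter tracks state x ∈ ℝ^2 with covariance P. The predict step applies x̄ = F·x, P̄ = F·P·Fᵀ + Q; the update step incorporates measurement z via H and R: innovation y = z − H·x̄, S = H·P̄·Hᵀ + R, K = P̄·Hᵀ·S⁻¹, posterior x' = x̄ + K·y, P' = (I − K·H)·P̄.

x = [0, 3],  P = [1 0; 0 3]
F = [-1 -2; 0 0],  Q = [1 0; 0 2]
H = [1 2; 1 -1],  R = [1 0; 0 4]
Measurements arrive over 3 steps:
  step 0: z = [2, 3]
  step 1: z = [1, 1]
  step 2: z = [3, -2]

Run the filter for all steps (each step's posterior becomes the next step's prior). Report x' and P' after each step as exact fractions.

step 0: x̄ = F·x = [-6, 0]
step 0: P̄ = F·P·Fᵀ + Q = [14 0; 0 2]
step 0: y = z − H·x̄ = [8, 9]
step 0: S = H·P̄·Hᵀ + R = [23 10; 10 20]
step 0: K = P̄·Hᵀ·S⁻¹ = [7/18 91/180; 5/18 -43/180]
step 0: x' = x̄ + K·y = [299/180, 13/180]
step 0: P' = (I − K·H)·P̄ = [133/90 -49/90; -49/90 37/90]
step 1: x̄ = F·x = [-65/36, 0]
step 1: P̄ = F·P·Fᵀ + Q = [35/18 0; 0 2]
step 1: y = z − H·x̄ = [101/36, 101/36]
step 1: S = H·P̄·Hᵀ + R = [197/18 -37/18; -37/18 143/18]
step 1: K = P̄·Hᵀ·S⁻¹ = [350/1489 455/1489; 498/1489 -246/1489]
step 1: x' = x̄ + K·y = [-430/1489, 707/1489]
step 1: P' = (I − K·H)·P̄ = [1330/1489 -490/1489; -490/1489 494/1489]
step 2: x̄ = F·x = [-984/1489, 0]
step 2: P̄ = F·P·Fᵀ + Q = [2835/1489 0; 0 2]
step 2: y = z − H·x̄ = [5451/1489, -1994/1489]
step 2: S = H·P̄·Hᵀ + R = [16236/1489 -3121/1489; -3121/1489 11769/1489]
step 2: K = P̄·Hᵀ·S⁻¹ = [28350/121787 36855/121787; 40834/121787 -19988/121787]
step 2: x' = x̄ + K·y = [-26052/121787, 176254/121787]
step 2: P' = (I − K·H)·P̄ = [107730/121787 -39690/121787; -39690/121787 40262/121787]

step 0: x' = [299/180, 13/180], P' = [133/90 -49/90; -49/90 37/90]
step 1: x' = [-430/1489, 707/1489], P' = [1330/1489 -490/1489; -490/1489 494/1489]
step 2: x' = [-26052/121787, 176254/121787], P' = [107730/121787 -39690/121787; -39690/121787 40262/121787]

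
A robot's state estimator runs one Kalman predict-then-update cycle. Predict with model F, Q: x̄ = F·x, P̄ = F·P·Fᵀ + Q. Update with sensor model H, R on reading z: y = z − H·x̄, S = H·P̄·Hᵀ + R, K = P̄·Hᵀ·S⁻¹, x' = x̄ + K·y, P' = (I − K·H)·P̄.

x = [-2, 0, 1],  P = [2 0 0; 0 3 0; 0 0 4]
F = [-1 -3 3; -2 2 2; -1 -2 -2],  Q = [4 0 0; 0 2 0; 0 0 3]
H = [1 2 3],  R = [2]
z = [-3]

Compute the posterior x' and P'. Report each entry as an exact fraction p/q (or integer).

x̄ = F·x = [5, 6, 0]
P̄ = F·P·Fᵀ + Q = [69 10 -4; 10 38 -24; -4 -24 33]
y = z − H·x̄ = [-20]
S = H·P̄·Hᵀ + R = [248]
K = P̄·Hᵀ·S⁻¹ = [77/248; 7/124; 47/248]
x' = x̄ + K·y = [-75/62, 151/31, -235/62]
P' = (I − K·H)·P̄ = [11183/248 701/124 -4611/248; 701/124 2307/62 -3305/124; -4611/248 -3305/124 5975/248]

x' = [-75/62, 151/31, -235/62]
P' = [11183/248 701/124 -4611/248; 701/124 2307/62 -3305/124; -4611/248 -3305/124 5975/248]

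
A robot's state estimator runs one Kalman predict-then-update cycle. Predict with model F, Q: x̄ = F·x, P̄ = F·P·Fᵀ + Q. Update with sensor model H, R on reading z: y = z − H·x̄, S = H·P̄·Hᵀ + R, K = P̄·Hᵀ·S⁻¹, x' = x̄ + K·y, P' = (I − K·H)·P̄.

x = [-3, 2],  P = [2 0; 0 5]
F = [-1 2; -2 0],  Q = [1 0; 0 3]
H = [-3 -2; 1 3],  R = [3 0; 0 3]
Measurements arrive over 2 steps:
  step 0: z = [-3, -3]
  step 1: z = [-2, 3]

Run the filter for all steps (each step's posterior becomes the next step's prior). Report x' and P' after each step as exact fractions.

step 0: x̄ = F·x = [7, 6]
step 0: P̄ = F·P·Fᵀ + Q = [23 4; 4 11]
step 0: y = z − H·x̄ = [30, -28]
step 0: S = H·P̄·Hᵀ + R = [302 -179; -179 149]
step 0: K = P̄·Hᵀ·S⁻¹ = [-248/617 -153/617; 519/4319 1696/4319]
step 0: x' = x̄ + K·y = [1163/617, -6004/4319]
step 0: P' = (I − K·H)·P̄ = [450/617 -303/617; -303/617 2403/4319]
step 1: x̄ = F·x = [-20149/4319, -2326/617]
step 1: P̄ = F·P·Fᵀ + Q = [25565/4319 2112/617; 2112/617 3651/617]
step 1: y = z − H·x̄ = [-101649/4319, 81952/4319]
step 1: S = H·P̄·Hᵀ + R = [522678/4319 -392661/4319; -392661/4319 357239/4319]
step 1: K = P̄·Hᵀ·S⁻¹ = [-810960/2511253 -399881/2511253; 139433/2511253 796152/2511253]
step 1: x' = x̄ + K·y = [-216951/2511253, 2358139/2511253]
step 1: P' = (I − K·H)·P̄ = [1385418/2511253 -861687/2511253; -861687/2511253 1083381/2511253]

step 0: x' = [1163/617, -6004/4319], P' = [450/617 -303/617; -303/617 2403/4319]
step 1: x' = [-216951/2511253, 2358139/2511253], P' = [1385418/2511253 -861687/2511253; -861687/2511253 1083381/2511253]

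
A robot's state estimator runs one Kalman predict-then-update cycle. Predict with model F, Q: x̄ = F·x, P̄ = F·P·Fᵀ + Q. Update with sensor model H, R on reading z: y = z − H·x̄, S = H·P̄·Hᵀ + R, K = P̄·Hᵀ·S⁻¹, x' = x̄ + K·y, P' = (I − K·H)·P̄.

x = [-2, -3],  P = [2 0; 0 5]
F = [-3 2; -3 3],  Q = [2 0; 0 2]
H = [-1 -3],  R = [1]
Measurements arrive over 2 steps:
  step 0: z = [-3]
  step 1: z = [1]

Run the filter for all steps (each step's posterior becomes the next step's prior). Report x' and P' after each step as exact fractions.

step 0: x̄ = F·x = [0, -3]
step 0: P̄ = F·P·Fᵀ + Q = [40 48; 48 65]
step 0: y = z − H·x̄ = [-12]
step 0: S = H·P̄·Hᵀ + R = [914]
step 0: K = P̄·Hᵀ·S⁻¹ = [-92/457; -243/914]
step 0: x' = x̄ + K·y = [1104/457, 87/457]
step 0: P' = (I − K·H)·P̄ = [1352/457 -420/457; -420/457 361/914]
step 1: x̄ = F·x = [-3138/457, -3051/457]
step 1: P̄ = F·P·Fᵀ + Q = [18844/457 19551/457; 19551/457 44533/914]
step 1: y = z − H·x̄ = [-11834/457]
step 1: S = H·P̄·Hᵀ + R = [674011/914]
step 1: K = P̄·Hᵀ·S⁻¹ = [-154994/674011; -172701/674011]
step 1: x' = x̄ + K·y = [-614546/674011, -27711/674011]
step 1: P' = (I − K·H)·P̄ = [1508738/674011 -451248/674011; -451248/674011 207983/674011]

step 0: x' = [1104/457, 87/457], P' = [1352/457 -420/457; -420/457 361/914]
step 1: x' = [-614546/674011, -27711/674011], P' = [1508738/674011 -451248/674011; -451248/674011 207983/674011]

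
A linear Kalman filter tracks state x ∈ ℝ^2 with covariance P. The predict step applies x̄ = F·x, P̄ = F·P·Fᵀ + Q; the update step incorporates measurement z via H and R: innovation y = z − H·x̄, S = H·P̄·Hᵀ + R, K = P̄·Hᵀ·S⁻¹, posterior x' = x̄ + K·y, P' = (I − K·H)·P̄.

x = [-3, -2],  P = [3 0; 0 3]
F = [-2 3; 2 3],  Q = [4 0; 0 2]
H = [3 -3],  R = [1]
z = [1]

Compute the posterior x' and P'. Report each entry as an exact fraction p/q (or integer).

x' = [-2940/487, -3114/487]
P' = [13885/487 13857/487; 13857/487 13883/487]

x̄ = F·x = [0, -12]
P̄ = F·P·Fᵀ + Q = [43 15; 15 41]
y = z − H·x̄ = [-35]
S = H·P̄·Hᵀ + R = [487]
K = P̄·Hᵀ·S⁻¹ = [84/487; -78/487]
x' = x̄ + K·y = [-2940/487, -3114/487]
P' = (I − K·H)·P̄ = [13885/487 13857/487; 13857/487 13883/487]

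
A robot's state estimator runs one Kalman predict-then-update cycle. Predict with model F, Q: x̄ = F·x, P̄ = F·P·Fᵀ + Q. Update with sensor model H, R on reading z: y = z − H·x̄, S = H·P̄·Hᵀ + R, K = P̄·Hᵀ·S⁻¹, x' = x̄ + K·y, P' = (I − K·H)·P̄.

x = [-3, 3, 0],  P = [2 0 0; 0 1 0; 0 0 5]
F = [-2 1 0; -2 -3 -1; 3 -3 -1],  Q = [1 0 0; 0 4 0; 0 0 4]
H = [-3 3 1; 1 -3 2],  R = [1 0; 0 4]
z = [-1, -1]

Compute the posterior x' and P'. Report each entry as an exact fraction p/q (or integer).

x̄ = F·x = [9, -3, -18]
P̄ = F·P·Fᵀ + Q = [10 5 -15; 5 26 2; -15 2 36]
y = z − H·x̄ = [53, 17]
S = H·P̄·Hᵀ + R = [373 -51; -51 278]
K = P̄·Hᵀ·S⁻¹ = [-10125/101093 -14585/101093; 14551/101093 -22422/101093; 26787/101093 23460/101093]
x' = x̄ + K·y = [125267/101093, 86750/101093, -1143/101093]
P' = (I − K·H)·P̄ = [196705/101093 157225/101093 108315/101093; 157225/101093 135485/101093 79771/101093; 108315/101093 79771/101093 112419/101093]

x' = [125267/101093, 86750/101093, -1143/101093]
P' = [196705/101093 157225/101093 108315/101093; 157225/101093 135485/101093 79771/101093; 108315/101093 79771/101093 112419/101093]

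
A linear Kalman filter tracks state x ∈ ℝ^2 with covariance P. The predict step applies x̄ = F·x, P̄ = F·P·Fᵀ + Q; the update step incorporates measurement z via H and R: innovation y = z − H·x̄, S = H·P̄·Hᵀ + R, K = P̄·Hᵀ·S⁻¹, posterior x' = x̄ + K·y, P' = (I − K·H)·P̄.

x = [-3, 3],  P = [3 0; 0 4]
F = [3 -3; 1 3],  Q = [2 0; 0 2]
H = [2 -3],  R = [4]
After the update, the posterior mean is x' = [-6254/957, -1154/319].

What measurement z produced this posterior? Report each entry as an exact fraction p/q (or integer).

x̄ = F·x = [-18, 6]
P̄ = F·P·Fᵀ + Q = [65 -27; -27 41]
S = H·P̄·Hᵀ + R = [957]
K = P̄·Hᵀ·S⁻¹ = [211/957; -59/319]
x' − x̄ = [10972/957, -3068/319] = K·y
y = (KᵀK)⁻¹·Kᵀ·(x' − x̄) = [52]
z = y + H·x̄ = [52] + [-54] = [-2]

z = [-2]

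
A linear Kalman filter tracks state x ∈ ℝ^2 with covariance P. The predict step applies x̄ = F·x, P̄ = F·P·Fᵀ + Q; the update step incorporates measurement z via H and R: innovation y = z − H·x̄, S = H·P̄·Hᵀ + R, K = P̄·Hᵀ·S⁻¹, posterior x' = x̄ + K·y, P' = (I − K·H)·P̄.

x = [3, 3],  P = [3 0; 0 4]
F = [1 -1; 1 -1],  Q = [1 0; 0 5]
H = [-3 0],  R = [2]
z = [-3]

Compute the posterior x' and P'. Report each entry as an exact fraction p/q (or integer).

x' = [36/37, 63/74]
P' = [8/37 7/37; 7/37 447/74]

x̄ = F·x = [0, 0]
P̄ = F·P·Fᵀ + Q = [8 7; 7 12]
y = z − H·x̄ = [-3]
S = H·P̄·Hᵀ + R = [74]
K = P̄·Hᵀ·S⁻¹ = [-12/37; -21/74]
x' = x̄ + K·y = [36/37, 63/74]
P' = (I − K·H)·P̄ = [8/37 7/37; 7/37 447/74]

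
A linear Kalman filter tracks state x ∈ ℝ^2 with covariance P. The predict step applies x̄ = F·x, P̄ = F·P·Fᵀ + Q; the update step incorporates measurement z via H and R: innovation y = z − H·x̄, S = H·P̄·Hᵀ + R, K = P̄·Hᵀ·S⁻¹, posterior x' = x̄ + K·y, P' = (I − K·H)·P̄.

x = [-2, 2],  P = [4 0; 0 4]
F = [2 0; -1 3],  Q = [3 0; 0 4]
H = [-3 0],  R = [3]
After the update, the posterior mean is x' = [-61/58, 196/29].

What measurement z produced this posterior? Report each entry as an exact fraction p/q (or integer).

z = [3]

x̄ = F·x = [-4, 8]
P̄ = F·P·Fᵀ + Q = [19 -8; -8 44]
S = H·P̄·Hᵀ + R = [174]
K = P̄·Hᵀ·S⁻¹ = [-19/58; 4/29]
x' − x̄ = [171/58, -36/29] = K·y
y = (KᵀK)⁻¹·Kᵀ·(x' − x̄) = [-9]
z = y + H·x̄ = [-9] + [12] = [3]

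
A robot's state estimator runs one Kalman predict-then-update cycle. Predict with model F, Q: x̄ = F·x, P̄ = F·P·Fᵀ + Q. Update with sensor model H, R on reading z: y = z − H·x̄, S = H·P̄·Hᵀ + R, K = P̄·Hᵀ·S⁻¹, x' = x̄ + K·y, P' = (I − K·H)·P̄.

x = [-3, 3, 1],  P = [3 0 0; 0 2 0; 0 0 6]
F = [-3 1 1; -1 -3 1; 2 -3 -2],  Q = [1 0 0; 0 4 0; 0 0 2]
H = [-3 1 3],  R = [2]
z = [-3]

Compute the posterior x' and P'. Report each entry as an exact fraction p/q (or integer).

x' = [-43/485, -6907/1455, 219/485]
P' = [3177/485 4641/485 1584/485; 4641/485 45089/1455 -368/485; 1584/485 -368/485 1768/485]

x̄ = F·x = [13, -5, -17]
P̄ = F·P·Fᵀ + Q = [36 9 -36; 9 31 0; -36 0 56]
y = z − H·x̄ = [92]
S = H·P̄·Hᵀ + R = [1455]
K = P̄·Hᵀ·S⁻¹ = [-69/485; 4/1455; 92/485]
x' = x̄ + K·y = [-43/485, -6907/1455, 219/485]
P' = (I − K·H)·P̄ = [3177/485 4641/485 1584/485; 4641/485 45089/1455 -368/485; 1584/485 -368/485 1768/485]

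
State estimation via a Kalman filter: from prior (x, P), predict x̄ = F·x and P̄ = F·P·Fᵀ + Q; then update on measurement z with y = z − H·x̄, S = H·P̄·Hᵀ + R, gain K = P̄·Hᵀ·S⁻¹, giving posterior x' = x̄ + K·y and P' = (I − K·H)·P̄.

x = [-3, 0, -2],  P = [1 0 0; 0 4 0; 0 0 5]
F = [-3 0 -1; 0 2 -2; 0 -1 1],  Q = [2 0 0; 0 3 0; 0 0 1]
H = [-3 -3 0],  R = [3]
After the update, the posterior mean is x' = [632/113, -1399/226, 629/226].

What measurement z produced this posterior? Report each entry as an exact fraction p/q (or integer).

x̄ = F·x = [11, 4, -2]
P̄ = F·P·Fᵀ + Q = [16 10 -5; 10 39 -18; -5 -18 10]
S = H·P̄·Hᵀ + R = [678]
K = P̄·Hᵀ·S⁻¹ = [-13/113; -49/226; 23/226]
x' − x̄ = [-611/113, -2303/226, 1081/226] = K·y
y = (KᵀK)⁻¹·Kᵀ·(x' − x̄) = [47]
z = y + H·x̄ = [47] + [-45] = [2]

z = [2]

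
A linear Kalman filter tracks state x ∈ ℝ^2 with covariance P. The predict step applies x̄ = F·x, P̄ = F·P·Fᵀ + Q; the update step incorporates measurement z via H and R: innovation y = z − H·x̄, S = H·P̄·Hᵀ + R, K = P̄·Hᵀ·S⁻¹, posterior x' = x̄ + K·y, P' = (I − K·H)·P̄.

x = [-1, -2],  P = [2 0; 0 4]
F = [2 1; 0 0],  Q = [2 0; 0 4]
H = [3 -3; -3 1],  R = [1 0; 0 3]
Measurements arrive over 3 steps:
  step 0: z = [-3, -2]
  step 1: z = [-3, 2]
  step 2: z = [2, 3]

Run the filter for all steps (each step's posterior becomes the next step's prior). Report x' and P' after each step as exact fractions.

step 0: x' = [454/527, 932/527], P' = [322/527 336/527; 336/527 2028/2635]
step 1: x' = [-218018/797093, 2882636/3985465], P' = [470534/797093 490992/797093; 490992/797093 2977572/3985465]
step 2: x' = [-1522973634/1178110487, -2203856220/1178110487], P' = [694117506/1178110487 724296528/1178110487; 724296528/1178110487 4393604748/5890552435]

step 0: x̄ = F·x = [-4, 0]
step 0: P̄ = F·P·Fᵀ + Q = [14 0; 0 4]
step 0: y = z − H·x̄ = [9, -14]
step 0: S = H·P̄·Hᵀ + R = [163 -138; -138 133]
step 0: K = P̄·Hᵀ·S⁻¹ = [-42/527 -210/527; -1044/2635 -1004/2635]
step 0: x' = x̄ + K·y = [454/527, 932/527]
step 0: P' = (I − K·H)·P̄ = [322/527 336/527; 336/527 2028/2635]
step 1: x̄ = F·x = [1840/527, 0]
step 1: P̄ = F·P·Fᵀ + Q = [20458/2635 0; 0 4]
step 1: y = z − H·x̄ = [-7101/527, 6574/527]
step 1: S = H·P̄·Hᵀ + R = [281617/2635 -215742/2635; -215742/2635 202567/2635]
step 1: K = P̄·Hᵀ·S⁻¹ = [-61374/797093 -306870/797093; -1567836/3985465 -1462436/3985465]
step 1: x' = x̄ + K·y = [-218018/797093, 2882636/3985465]
step 1: P' = (I − K·H)·P̄ = [470534/797093 490992/797093; 490992/797093 2977572/3985465]
step 2: x̄ = F·x = [702456/3985465, 0]
step 2: P̄ = F·P·Fᵀ + Q = [30179022/3985465 0; 0 4]
step 2: y = z − H·x̄ = [5863562/3985465, 14063763/3985465]
step 2: S = H·P̄·Hᵀ + R = [419073403/3985465 -319436778/3985465; -319436778/3985465 299509453/3985465]
step 2: K = P̄·Hᵀ·S⁻¹ = [-90537066/1178110487 -452685330/1178110487; -2316366324/5890552435 -2156947724/5890552435]
step 2: x' = x̄ + K·y = [-1522973634/1178110487, -2203856220/1178110487]
step 2: P' = (I − K·H)·P̄ = [694117506/1178110487 724296528/1178110487; 724296528/1178110487 4393604748/5890552435]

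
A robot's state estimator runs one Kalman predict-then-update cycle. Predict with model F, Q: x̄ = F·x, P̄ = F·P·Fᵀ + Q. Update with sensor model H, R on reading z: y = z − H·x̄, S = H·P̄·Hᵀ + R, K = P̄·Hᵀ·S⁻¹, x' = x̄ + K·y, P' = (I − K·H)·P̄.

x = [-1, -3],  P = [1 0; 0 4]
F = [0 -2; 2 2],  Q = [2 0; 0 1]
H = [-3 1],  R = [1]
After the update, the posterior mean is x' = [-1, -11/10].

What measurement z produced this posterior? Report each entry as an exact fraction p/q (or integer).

z = [2]

x̄ = F·x = [6, -8]
P̄ = F·P·Fᵀ + Q = [18 -16; -16 21]
S = H·P̄·Hᵀ + R = [280]
K = P̄·Hᵀ·S⁻¹ = [-1/4; 69/280]
x' − x̄ = [-7, 69/10] = K·y
y = (KᵀK)⁻¹·Kᵀ·(x' − x̄) = [28]
z = y + H·x̄ = [28] + [-26] = [2]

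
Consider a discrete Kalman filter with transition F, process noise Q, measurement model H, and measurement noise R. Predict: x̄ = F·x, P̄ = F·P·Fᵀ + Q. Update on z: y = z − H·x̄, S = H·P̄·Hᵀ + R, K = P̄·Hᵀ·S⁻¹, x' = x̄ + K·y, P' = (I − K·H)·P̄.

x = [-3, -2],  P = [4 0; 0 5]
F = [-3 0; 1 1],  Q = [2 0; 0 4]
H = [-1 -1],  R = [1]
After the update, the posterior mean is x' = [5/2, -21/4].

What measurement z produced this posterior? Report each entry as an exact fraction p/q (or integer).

z = [3]

x̄ = F·x = [9, -5]
P̄ = F·P·Fᵀ + Q = [38 -12; -12 13]
S = H·P̄·Hᵀ + R = [28]
K = P̄·Hᵀ·S⁻¹ = [-13/14; -1/28]
x' − x̄ = [-13/2, -1/4] = K·y
y = (KᵀK)⁻¹·Kᵀ·(x' − x̄) = [7]
z = y + H·x̄ = [7] + [-4] = [3]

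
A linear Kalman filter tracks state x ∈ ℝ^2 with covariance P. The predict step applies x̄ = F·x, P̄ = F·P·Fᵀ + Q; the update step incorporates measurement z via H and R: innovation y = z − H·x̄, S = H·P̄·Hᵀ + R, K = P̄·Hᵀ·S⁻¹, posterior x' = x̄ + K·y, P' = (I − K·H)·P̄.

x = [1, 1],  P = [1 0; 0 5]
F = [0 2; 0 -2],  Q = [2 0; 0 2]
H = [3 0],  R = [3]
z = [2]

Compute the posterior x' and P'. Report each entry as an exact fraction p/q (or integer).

x̄ = F·x = [2, -2]
P̄ = F·P·Fᵀ + Q = [22 -20; -20 22]
y = z − H·x̄ = [-4]
S = H·P̄·Hᵀ + R = [201]
K = P̄·Hᵀ·S⁻¹ = [22/67; -20/67]
x' = x̄ + K·y = [46/67, -54/67]
P' = (I − K·H)·P̄ = [22/67 -20/67; -20/67 274/67]

x' = [46/67, -54/67]
P' = [22/67 -20/67; -20/67 274/67]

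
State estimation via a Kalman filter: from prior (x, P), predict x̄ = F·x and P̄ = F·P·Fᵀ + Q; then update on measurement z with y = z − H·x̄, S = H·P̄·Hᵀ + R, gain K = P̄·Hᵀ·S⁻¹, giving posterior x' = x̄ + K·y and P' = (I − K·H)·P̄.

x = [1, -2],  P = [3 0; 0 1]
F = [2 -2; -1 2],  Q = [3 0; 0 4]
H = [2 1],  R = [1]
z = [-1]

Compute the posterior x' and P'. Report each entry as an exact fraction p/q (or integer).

x̄ = F·x = [6, -5]
P̄ = F·P·Fᵀ + Q = [19 -10; -10 11]
y = z − H·x̄ = [-8]
S = H·P̄·Hᵀ + R = [48]
K = P̄·Hᵀ·S⁻¹ = [7/12; -3/16]
x' = x̄ + K·y = [4/3, -7/2]
P' = (I − K·H)·P̄ = [8/3 -19/4; -19/4 149/16]

x' = [4/3, -7/2]
P' = [8/3 -19/4; -19/4 149/16]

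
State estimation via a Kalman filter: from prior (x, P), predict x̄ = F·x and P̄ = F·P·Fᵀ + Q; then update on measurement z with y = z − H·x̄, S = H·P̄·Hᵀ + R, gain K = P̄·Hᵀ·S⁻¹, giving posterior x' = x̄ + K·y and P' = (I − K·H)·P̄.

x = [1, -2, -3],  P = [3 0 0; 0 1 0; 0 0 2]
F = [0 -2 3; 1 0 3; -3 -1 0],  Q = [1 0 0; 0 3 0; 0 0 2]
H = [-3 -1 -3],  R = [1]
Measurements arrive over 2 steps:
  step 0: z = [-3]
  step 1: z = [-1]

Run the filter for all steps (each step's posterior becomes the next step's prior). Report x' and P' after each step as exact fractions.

step 0: x' = [-263/592, -3257/592, 1931/592], P' = [4967/592 5913/592 -6907/592; 5913/592 11607/592 -9765/592; -6907/592 -9765/592 10191/592]
step 1: x' = [8102101/2343589, 2973624/2343589, -8306113/2343589], P' = [8160862/2343589 -1876968/2343589 -7386765/2343589; -1876968/2343589 23165888/7030767 -627882/2343589; -7386765/2343589 -627882/2343589 7684949/2343589]

step 0: x̄ = F·x = [-5, -8, -1]
step 0: P̄ = F·P·Fᵀ + Q = [23 18 2; 18 24 -9; 2 -9 30]
step 0: y = z − H·x̄ = [-29]
step 0: S = H·P̄·Hᵀ + R = [592]
step 0: K = P̄·Hᵀ·S⁻¹ = [-93/592; -51/592; -87/592]
step 0: x' = x̄ + K·y = [-263/592, -3257/592, 1931/592]
step 0: P' = (I − K·H)·P̄ = [4967/592 5913/592 -6907/592; 5913/592 11607/592 -9765/592; -6907/592 -9765/592 10191/592]
step 1: x̄ = F·x = [12307/592, 2765/296, 2023/296]
step 1: P̄ = F·P·Fᵀ + Q = [255919/592 58881/296 75075/296; 58881/296 14255/148 17661/148; 75075/296 17661/148 23243/148]
step 1: y = z − H·x̄ = [53997/592]
step 1: S = H·P̄·Hᵀ + R = [7030767/592]
step 1: K = P̄·Hᵀ·S⁻¹ = [-445323/2343589; -622238/7030767; -266670/2343589]
step 1: x' = x̄ + K·y = [8102101/2343589, 2973624/2343589, -8306113/2343589]
step 1: P' = (I − K·H)·P̄ = [8160862/2343589 -1876968/2343589 -7386765/2343589; -1876968/2343589 23165888/7030767 -627882/2343589; -7386765/2343589 -627882/2343589 7684949/2343589]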